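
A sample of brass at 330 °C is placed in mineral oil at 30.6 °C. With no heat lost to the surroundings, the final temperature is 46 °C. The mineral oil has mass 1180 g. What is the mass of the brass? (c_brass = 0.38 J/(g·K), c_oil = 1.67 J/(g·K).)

m ≈ 281 g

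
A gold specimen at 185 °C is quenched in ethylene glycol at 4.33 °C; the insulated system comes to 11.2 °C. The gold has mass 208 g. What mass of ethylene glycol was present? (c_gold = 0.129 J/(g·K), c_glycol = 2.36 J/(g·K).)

m ≈ 288 g

Heat lost by the gold = heat gained by the glycol:
208·0.129·(185 − 11.2) = m·2.36·(11.2 − 4.33)
16.21 m = 4663.4  ⇒  m ≈ 287.6 g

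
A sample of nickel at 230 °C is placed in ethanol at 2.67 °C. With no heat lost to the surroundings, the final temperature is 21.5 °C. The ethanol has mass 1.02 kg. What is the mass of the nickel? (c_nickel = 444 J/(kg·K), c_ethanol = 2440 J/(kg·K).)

Let T be the final temperature. ΣQ_i = 0:
m×444×(21.5 − 230) + 1.02×2440×(21.5 − 2.67) = 0
-92574 m = -46864
m = -46864/-92574 ≈ 0.5062 kg

m ≈ 0.506 kg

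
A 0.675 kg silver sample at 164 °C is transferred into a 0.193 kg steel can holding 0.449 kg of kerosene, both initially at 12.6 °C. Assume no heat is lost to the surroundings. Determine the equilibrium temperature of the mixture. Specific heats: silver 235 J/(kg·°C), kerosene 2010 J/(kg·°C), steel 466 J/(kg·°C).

T_f ≈ 33.5 °C

Heat gained plus heat lost sum to zero:
0.675×235×(T − 164) + 0.449×2010×(T − 12.6) + 0.193×466×(T − 12.6) = 0
158.62(T − 164) + 902.49(T − 12.6) + 89.94(T − 12.6) = 0
(158.62 + 902.49 + 89.94) T = 158.62×164 + 902.49×12.6 + 89.94×12.6
T ≈ 33.46 °C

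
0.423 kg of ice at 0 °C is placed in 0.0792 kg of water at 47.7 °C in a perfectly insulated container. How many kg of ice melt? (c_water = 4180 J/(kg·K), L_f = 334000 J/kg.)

m_melted ≈ 0.0473 kg

Heat available from the water dropping to 0 °C: 0.0792·4180·47.7 = 15791 J.
Fully melting the ice requires m_ice L_f = 0.423·334000 = 141282 J.
15791 J < 141282 J, so only part of the ice melts and the system sits at 0 °C.
m_melted·334000 = 15791  ⇒  m_melted ≈ 0.04728 kg.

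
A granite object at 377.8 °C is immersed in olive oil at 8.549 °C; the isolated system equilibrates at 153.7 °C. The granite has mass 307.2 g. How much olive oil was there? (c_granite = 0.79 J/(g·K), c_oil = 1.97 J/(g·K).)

Taking heat into each body as positive, Σ m c ΔT = 0:
307.2·0.79·(153.7 − 377.8) + m·1.97·(153.7 − 8.549) = 0
285.95 m = 54386
m = 54386/285.95 ≈ 190.2 g

m ≈ 190 g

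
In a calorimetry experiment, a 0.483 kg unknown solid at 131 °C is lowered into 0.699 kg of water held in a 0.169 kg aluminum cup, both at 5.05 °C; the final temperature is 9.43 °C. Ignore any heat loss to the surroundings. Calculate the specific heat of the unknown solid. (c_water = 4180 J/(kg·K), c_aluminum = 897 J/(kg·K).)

Energy conservation, ΣQ = 0:
0.483·c·(9.43 − 131) + 0.699·4180·(9.43 − 5.05) + 0.169·897·(9.43 − 5.05) = 0
-58.72 c = -13462
c = -13462/-58.72 ≈ 229.3 J/(kg·K)

c ≈ 229 J/(kg·K)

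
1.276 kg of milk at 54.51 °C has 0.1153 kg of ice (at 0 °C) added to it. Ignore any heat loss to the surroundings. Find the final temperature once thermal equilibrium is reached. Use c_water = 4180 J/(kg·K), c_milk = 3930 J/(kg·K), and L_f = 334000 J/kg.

Heat gained plus heat lost sum to zero:
latent heat to melt: 0.1153·334000 = 38510
  warm the meltwater: 481.95 T
  milk cools: 1.276·3930·(T − 54.51) = 5014.7(T − 54.51)
5496.6 T = 273350 − 38510 = 234840
T ≈ 42.72 °C — above 0 °C, consistent with complete melting.

T_f ≈ 42.7 °C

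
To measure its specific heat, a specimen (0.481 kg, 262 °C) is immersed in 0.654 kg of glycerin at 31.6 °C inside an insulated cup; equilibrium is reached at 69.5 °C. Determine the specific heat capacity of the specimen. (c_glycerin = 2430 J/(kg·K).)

Net heat exchanged in the isolated system is zero:
0.481·c·(69.5 − 262) + 0.654·2430·(69.5 − 31.6) = 0
-92.59 c = -60231
c = -60231/-92.59 ≈ 650.5 J/(kg·K)

c ≈ 651 J/(kg·K)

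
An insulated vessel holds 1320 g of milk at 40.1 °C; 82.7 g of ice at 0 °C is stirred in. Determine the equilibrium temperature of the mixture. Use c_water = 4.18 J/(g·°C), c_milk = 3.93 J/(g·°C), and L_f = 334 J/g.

T_f ≈ 32.6 °C

Net heat exchanged in the isolated system is zero:
melt ice: 82.7·334 = 27622; meltwater 0→T: 82.7·4.18·T = 345.69 T; milk cools: 1320·3.93·(T − 40.1) = 5187.6(T − 40.1)
5533.3 T = 208023 − 27622 = 180401
T ≈ 32.60 °C. Since T > 0 °C, the all-ice-melts assumption holds.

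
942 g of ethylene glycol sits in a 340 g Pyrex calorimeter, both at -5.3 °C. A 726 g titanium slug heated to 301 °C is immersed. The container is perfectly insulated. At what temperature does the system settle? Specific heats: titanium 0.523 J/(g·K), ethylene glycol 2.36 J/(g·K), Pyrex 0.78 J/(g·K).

Setting the total heat transfer to zero:
726×0.523×(T − 301) + 942×2.36×(T − (-5.3)) + 340×0.78×(T − (-5.3)) = 0
379.7(T − 301) + 2223.1(T − (-5.3)) + 265.2(T − (-5.3)) = 0
2868 T = 101101
T ≈ 35.25 °C

T_f ≈ 35.3 °C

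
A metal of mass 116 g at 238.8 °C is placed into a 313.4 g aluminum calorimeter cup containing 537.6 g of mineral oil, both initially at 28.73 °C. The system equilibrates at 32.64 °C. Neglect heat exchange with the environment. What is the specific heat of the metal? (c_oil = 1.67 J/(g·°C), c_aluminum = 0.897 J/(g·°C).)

Taking heat into each body as positive, Σ m c ΔT = 0:
116·c·(32.64 − 238.8) + 537.6·1.67·(32.64 − 28.73) + 313.4·0.897·(32.64 − 28.73) = 0
-23915 c = -4609.5
c = -4609.5/-23915 ≈ 0.1928 J/(g·°C)

c ≈ 0.193 J/(g·°C)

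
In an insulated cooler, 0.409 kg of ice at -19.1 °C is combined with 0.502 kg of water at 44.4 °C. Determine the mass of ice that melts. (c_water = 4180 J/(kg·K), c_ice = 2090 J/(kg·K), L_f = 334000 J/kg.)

Water can give up m c ΔT = 0.502·4180·44.4 = 93167 J before reaching 0 °C.
Of that, 0.409·2090·19.1 = 16327 J goes to bring the ice to 0 °C, leaving 76840 J.
Melting all 0.409 kg of ice would need 0.409·334000 = 136606 J.
Since 76840 < 136606 J, not all the ice melts; equilibrium is at 0 °C.
Mass melted = 76840/334000 ≈ 0.2301 kg.

m_melted ≈ 0.23 kg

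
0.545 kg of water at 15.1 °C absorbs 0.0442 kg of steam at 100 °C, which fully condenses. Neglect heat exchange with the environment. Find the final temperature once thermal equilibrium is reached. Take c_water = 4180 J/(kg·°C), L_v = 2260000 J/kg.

T_f ≈ 62.0 °C

Energy balance with sensible and latent terms:
condense steam: −0.0442×2260000 = −99892; condensed water 100 °C→T: 184.76(T − 100); water warms: 0.545×4180×(T − 15.1) = 2278.1(T − 15.1)
2462.9 T = 99892 + 18476 + 34399 = 152767
T ≈ 62.03 °C — below 100 °C, confirming all the steam condensed.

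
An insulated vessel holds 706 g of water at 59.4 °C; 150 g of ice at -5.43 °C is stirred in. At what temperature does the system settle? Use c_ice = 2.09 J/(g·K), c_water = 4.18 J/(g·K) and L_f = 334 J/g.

Energy balance with sensible and latent terms:
warm ice to 0 °C: 150×2.09×(0 − (-5.43)) = 1702.3; latent heat to melt: 150×334 = 50100; warm the meltwater: 627 T; water cools: 706×4.18×(T − 59.4) = 2951.1(T − 59.4)
3578.1 T = 175294 − 51802 = 123492
T ≈ 34.51 °C (positive, so assuming full melt was valid).

T_f ≈ 34.5 °C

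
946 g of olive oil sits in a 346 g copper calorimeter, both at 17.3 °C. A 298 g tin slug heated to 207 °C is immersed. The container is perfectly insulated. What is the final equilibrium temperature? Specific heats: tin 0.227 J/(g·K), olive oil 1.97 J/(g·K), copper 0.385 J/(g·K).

T_f ≈ 23.5 °C

Energy conservation, ΣQ = 0:
298*0.227*(T − 207) + 946*1.97*(T − 17.3) + 346*0.385*(T − 17.3) = 0
2064.5 T = 48548
T = 48548 / 2064.5 = 23.5 °C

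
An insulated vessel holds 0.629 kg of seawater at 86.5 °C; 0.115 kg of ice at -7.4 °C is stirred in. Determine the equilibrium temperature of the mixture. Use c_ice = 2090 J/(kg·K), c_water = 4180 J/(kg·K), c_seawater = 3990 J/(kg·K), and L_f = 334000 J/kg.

Conservation of energy gives ΣQ = 0:
warm ice to 0 °C: 0.115·2090·(0 − (-7.4)) = 1778.6
  melt ice: 0.115·334000 = 38410
  warm the meltwater: 480.7 T
  seawater cools: 0.629·3990·(T − 86.5) = 2509.7(T − 86.5)
2990.4 T = 217090 − 40189 = 176901
T ≈ 59.16 °C — above 0 °C, consistent with complete melting.

T_f ≈ 59.2 °C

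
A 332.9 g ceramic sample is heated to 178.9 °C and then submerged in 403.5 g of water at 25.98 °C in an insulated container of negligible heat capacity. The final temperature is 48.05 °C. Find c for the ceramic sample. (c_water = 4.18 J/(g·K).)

Heat lost by the ceramic sample = heat gained by the water:
332.9×c×(178.9 − 48.05) = 403.5×4.18×(48.05 − 25.98)
43560 c = 37224  ⇒  c ≈ 0.8545 J/(g·K)

c ≈ 0.855 J/(g·K)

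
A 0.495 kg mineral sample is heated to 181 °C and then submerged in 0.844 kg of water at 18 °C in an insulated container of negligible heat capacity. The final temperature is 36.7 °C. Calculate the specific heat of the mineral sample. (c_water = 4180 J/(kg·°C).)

c ≈ 924 J/(kg·°C)

m_s c (T_s − T_f) = m_water c_water (T_f − T_0):
0.495×c×(181 − 36.7) = 0.844×4180×(36.7 − 18)
71.43 c = 65972  ⇒  c ≈ 923.6 J/(kg·°C)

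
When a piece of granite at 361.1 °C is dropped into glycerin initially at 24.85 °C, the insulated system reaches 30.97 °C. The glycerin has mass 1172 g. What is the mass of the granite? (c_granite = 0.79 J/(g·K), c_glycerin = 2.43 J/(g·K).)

m ≈ 66.8 g

Heat lost by the granite = heat gained by the glycerin:
m·0.79·(361.1 − 30.97) = 1172·2.43·(30.97 − 24.85)
260.8 m = 17430  ⇒  m ≈ 66.83 g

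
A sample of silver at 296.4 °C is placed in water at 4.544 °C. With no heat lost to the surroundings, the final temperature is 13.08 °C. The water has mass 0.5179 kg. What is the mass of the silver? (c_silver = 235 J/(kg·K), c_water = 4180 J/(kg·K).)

Setting the total heat transfer to zero:
m×235×(13.08 − 296.4) + 0.5179×4180×(13.08 − 4.544) = 0
-66580 m = -18479
m = -18479/-66580 ≈ 0.2775 kg

m ≈ 0.278 kg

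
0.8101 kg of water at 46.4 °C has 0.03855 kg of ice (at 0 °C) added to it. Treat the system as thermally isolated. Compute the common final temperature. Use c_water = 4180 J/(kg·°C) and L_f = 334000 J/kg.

T_f ≈ 40.7 °C

Sum of m c ΔT and latent-heat terms is zero:
melt ice: 0.03855×334000 = 12876; meltwater 0→T: 0.03855×4180×T = 161.14 T; water: 3386.2(T − 46.4)
3547.4 T = 157121 − 12876 = 144245
T ≈ 40.66 °C. Since T > 0 °C, the all-ice-melts assumption holds.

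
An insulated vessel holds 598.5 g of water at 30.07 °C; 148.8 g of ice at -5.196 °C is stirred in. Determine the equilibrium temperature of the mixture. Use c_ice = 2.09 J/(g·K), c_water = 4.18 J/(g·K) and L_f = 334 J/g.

Energy conservation, ΣQ = 0:
ice -5.196→0 °C: 148.8×2.09×5.196 = 1615.9
  latent heat to melt: 148.8×334 = 49699
  warm the meltwater: 621.98 T
  water cools: 598.5×4.18×(T − 30.07) = 2501.7(T − 30.07)
3123.7 T = 75227 − 51315 = 23912
T ≈ 7.65 °C — above 0 °C, consistent with complete melting.

T_f ≈ 7.7 °C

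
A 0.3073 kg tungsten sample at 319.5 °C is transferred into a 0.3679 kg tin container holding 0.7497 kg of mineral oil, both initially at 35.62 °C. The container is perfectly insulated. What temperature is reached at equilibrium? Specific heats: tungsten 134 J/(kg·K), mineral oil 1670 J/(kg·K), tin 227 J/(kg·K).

Taking heat into each body as positive, Σ m c ΔT = 0:
0.3073*134*(T − 319.5) + 0.7497*1670*(T − 35.62) + 0.3679*227*(T − 35.62) = 0
41.18(T − 319.5) + 1252(T − 35.62) + 83.51(T − 35.62) = 0
(41.18 + 1252 + 83.51) T = 41.18*319.5 + 1252*35.62 + 83.51*35.62
T = 60727/1376.7 ≈ 44.11 °C

T_f ≈ 44.1 °C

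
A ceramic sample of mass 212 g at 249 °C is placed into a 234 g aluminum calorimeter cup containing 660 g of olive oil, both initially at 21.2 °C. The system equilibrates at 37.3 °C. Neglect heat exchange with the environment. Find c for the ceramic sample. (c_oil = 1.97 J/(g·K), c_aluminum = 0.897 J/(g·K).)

Conservation of energy gives ΣQ = 0:
212×c×(37.3 − 249) + 660×1.97×(37.3 − 21.2) + 234×0.897×(37.3 − 21.2) = 0
-44880 c = -24313
c = -24313/-44880 ≈ 0.5417 J/(g·K)

c ≈ 0.542 J/(g·K)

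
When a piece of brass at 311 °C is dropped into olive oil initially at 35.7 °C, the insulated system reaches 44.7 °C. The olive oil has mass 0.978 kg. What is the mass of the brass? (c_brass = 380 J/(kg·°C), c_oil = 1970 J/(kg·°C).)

m ≈ 0.171 kg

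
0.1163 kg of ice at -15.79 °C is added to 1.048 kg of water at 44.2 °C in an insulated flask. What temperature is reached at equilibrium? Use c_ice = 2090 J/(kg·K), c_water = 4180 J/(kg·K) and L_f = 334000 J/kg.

T_f ≈ 31.0 °C

Let T be the final temperature. ΣQ_i = 0:
warm ice to 0 °C: 0.1163·2090·(0 − (-15.79)) = 3838
  latent heat to melt: 0.1163·334000 = 38844
  meltwater 0→T: 0.1163·4180·T = 486.13 T
  water cools: 1.048·4180·(T − 44.2) = 4380.6(T − 44.2)
4866.8 T = 193624 − 42682 = 150942
T ≈ 31.01 °C. Since T > 0 °C, the all-ice-melts assumption holds.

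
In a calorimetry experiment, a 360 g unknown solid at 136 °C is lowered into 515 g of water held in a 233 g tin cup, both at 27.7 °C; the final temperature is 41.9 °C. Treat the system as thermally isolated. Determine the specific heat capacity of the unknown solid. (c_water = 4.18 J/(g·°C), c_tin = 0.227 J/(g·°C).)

c ≈ 0.925 J/(g·°C)

Setting the total heat transfer to zero:
360×c×(41.9 − 136) + 515×4.18×(41.9 − 27.7) + 233×0.227×(41.9 − 27.7) = 0
-33876 c = -31319
c = -31319/-33876 ≈ 0.9245 J/(g·°C)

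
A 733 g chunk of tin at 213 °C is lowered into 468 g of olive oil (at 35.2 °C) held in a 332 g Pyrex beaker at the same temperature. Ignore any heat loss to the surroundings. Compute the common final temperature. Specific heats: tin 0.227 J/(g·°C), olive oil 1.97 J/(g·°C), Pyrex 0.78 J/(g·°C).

Let T be the final temperature. ΣQ_i = 0:
733*0.227*(T − 213) + 468*1.97*(T − 35.2) + 332*0.78*(T − 35.2) = 0
166.39(T − 213) + 921.96(T − 35.2) + 258.96(T − 35.2) = 0
(166.39 + 921.96 + 258.96) T = 166.39*213 + 921.96*35.2 + 258.96*35.2
T = 77010/1347.3 ≈ 57.16 °C

T_f ≈ 57.2 °C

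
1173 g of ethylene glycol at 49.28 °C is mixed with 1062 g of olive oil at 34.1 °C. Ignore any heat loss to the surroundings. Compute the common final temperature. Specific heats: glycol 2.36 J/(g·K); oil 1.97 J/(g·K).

Energy conservation, ΣQ = 0:
1173·2.36·(T − 49.28) + 1062·1.97·(T − 34.1) = 0
2768.3(T − 49.28) + 2092.1(T − 34.1) = 0
4860.4 T = 207763
T = 207763/4860.4 ≈ 42.75 °C

T_f ≈ 42.7 °C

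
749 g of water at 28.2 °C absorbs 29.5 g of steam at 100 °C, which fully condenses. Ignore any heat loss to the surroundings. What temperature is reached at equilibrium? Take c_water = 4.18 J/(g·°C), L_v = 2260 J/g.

T_f ≈ 51.4 °C

Net heat exchanged in the isolated system is zero:
steam→water at 100 °C releases m L_v = 29.5·2260 = 66670; condensate cools 100→T: 29.5·4.18·(T − 100) = 123.31(T − 100); water warms: 749·4.18·(T − 28.2) = 3130.8(T − 28.2)
3254.1 T = 66670 + 12331 + 88289 = 167290
T ≈ 51.41 °C (< 100 °C, so full condensation is consistent).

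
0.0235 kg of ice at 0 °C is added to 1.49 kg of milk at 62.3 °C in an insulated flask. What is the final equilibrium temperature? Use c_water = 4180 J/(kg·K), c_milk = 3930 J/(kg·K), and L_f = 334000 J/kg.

Taking heat into each body as positive, Σ m c ΔT = 0:
latent heat to melt: 0.0235·334000 = 7849
  meltwater 0→T: 0.0235·4180·T = 98.23 T
  milk: 5855.7(T − 62.3)
5953.9 T = 364810 − 7849 = 356961
T ≈ 59.95 °C. Since T > 0 °C, the all-ice-melts assumption holds.

T_f ≈ 60.0 °C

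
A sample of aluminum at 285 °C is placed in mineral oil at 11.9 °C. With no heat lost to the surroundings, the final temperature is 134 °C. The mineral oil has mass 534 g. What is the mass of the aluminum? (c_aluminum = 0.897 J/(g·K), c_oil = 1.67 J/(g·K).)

m ≈ 804 g

|Q_aluminum| = |Q_oil|:
m·0.897·(285 − 134) = 534·1.67·(134 − 11.9)
135.45 m = 108886  ⇒  m ≈ 803.9 g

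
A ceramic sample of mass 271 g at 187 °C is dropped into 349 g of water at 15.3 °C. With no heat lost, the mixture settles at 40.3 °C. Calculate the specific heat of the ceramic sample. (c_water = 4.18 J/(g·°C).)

Net heat exchanged in the isolated system is zero:
271·c·(40.3 − 187) + 349·4.18·(40.3 − 15.3) = 0
-39756 c = -36470
c = -36470/-39756 ≈ 0.9174 J/(g·°C)

c ≈ 0.917 J/(g·°C)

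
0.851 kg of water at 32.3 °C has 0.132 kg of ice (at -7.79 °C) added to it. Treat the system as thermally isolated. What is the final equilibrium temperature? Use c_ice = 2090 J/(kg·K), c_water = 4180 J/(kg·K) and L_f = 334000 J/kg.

T_f ≈ 16.7 °C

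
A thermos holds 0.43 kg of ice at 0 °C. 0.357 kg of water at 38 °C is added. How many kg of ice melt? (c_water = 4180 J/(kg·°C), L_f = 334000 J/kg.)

Heat available from the water dropping to 0 °C: 0.357·4180·38 = 56706 J.
Fully melting the ice requires m_ice L_f = 0.43·334000 = 143620 J.
56706 J < 143620 J, so only part of the ice melts and the system sits at 0 °C.
Mass melted = 56706/334000 ≈ 0.1698 kg.

m_melted ≈ 0.17 kg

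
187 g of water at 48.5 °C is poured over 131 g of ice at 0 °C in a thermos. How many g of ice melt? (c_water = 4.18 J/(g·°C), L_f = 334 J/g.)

Heat available from the water dropping to 0 °C: 187·4.18·48.5 = 37911 J.
Fully melting the ice requires m_ice L_f = 131·334 = 43754 J.
That's not enough to melt it all — equilibrium is at 0 °C with ice remaining.
Mass melted = 37911/334 ≈ 113.5 g.

m_melted ≈ 114 g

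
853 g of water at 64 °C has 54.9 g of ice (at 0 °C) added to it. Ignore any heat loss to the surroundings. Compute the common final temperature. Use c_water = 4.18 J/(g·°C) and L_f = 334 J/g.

Conservation of energy gives ΣQ = 0:
latent heat to melt: 54.9·334 = 18337; meltwater 0→T: 54.9·4.18·T = 229.48 T; water: 3565.5(T − 64)
3795 T = 228195 − 18337 = 209858
T ≈ 55.30 °C. Since T > 0 °C, the all-ice-melts assumption holds.

T_f ≈ 55.3 °C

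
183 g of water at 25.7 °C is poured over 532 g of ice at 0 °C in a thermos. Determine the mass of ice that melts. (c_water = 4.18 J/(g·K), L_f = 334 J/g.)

Water can give up m c ΔT = 183×4.18×25.7 = 19659 J before reaching 0 °C.
Melting all 532 g of ice would need 532×334 = 177688 J.
19659 J < 177688 J, so only part of the ice melts and the system sits at 0 °C.
m_melt = 19659 / L_f = 58.86 g.

m_melted ≈ 58.9 g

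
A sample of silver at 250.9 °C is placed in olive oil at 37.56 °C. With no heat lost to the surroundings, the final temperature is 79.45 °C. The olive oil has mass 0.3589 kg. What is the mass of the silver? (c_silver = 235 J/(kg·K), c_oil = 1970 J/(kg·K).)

m ≈ 0.735 kg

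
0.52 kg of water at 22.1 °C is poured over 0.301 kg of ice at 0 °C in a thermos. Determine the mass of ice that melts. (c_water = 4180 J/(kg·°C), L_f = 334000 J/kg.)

m_melted ≈ 0.144 kg

Heat available from the water dropping to 0 °C: 0.52·4180·22.1 = 48037 J.
Melting all 0.301 kg of ice would need 0.301·334000 = 100534 J.
That's not enough to melt it all — equilibrium is at 0 °C with ice remaining.
m_melted·334000 = 48037  ⇒  m_melted ≈ 0.1438 kg.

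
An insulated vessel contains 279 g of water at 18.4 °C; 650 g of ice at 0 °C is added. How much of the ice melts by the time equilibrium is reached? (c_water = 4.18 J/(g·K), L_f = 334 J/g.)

m_melted ≈ 64.2 g

Cooling the water to 0 °C releases 279×4.18×18.4 = 21458 J.
To melt every bit of ice: 650×334 = 217100 J.
That's not enough to melt it all — equilibrium is at 0 °C with ice remaining.
m_melted×334 = 21458  ⇒  m_melted ≈ 64.25 g.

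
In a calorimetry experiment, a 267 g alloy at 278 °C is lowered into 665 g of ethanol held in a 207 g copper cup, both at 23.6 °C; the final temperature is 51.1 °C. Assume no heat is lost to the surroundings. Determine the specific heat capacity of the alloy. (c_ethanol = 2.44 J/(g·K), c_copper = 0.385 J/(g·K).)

c ≈ 0.773 J/(g·K)

Energy conservation, ΣQ = 0:
267×c×(51.1 − 278) + 665×2.44×(51.1 − 23.6) + 207×0.385×(51.1 − 23.6) = 0
-60582 c = -46813
c = -46813/-60582 ≈ 0.7727 J/(g·K)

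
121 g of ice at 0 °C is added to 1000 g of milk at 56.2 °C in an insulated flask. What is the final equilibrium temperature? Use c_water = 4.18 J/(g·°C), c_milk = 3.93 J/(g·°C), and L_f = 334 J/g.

T_f ≈ 40.7 °C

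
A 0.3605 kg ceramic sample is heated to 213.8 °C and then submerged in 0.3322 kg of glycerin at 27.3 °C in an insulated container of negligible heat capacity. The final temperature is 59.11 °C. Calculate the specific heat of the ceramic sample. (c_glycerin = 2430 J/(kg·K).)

Let T be the final temperature. ΣQ_i = 0:
0.3605·c·(59.11 − 213.8) + 0.3322·2430·(59.11 − 27.3) = 0
-55.77 c = -25678
c = -25678/-55.77 ≈ 460.5 J/(kg·K)

c ≈ 460 J/(kg·K)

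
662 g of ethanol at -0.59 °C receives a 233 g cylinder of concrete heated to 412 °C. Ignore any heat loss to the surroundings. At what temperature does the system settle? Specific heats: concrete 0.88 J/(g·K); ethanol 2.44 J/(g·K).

T_f ≈ 45.9 °C

Conservation of energy gives ΣQ = 0:
233·0.88·(T − 412) + 662·2.44·(T − (-0.59)) = 0
1820.3 T = 83523
T = 83523/1820.3 ≈ 45.88 °C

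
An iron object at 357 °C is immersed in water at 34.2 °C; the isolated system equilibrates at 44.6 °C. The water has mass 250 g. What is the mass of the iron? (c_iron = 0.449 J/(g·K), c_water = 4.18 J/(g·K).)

m ≈ 77.5 g

Setting the total heat transfer to zero:
m×0.449×(44.6 − 357) + 250×4.18×(44.6 − 34.2) = 0
-140.27 m = -10868
m = -10868/-140.27 ≈ 77.48 g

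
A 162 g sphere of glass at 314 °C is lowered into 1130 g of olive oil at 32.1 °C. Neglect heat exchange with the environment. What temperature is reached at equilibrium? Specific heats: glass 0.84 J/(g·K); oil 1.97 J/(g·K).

T_f ≈ 48.3 °C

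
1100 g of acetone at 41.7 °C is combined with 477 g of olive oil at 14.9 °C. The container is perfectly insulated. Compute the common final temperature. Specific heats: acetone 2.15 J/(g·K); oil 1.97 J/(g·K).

T_f ≈ 34.1 °C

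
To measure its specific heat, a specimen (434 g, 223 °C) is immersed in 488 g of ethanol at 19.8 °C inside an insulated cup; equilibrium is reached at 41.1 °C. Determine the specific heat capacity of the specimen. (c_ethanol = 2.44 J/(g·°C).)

c ≈ 0.321 J/(g·°C)

Taking heat into each body as positive, Σ m c ΔT = 0:
434×c×(41.1 − 223) + 488×2.44×(41.1 − 19.8) = 0
-78945 c = -25362
c = -25362/-78945 ≈ 0.3213 J/(g·°C)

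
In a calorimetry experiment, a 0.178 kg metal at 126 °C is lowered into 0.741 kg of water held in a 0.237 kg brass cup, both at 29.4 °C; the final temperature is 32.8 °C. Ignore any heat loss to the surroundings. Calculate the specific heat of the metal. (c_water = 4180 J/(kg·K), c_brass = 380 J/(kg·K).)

c ≈ 653 J/(kg·K)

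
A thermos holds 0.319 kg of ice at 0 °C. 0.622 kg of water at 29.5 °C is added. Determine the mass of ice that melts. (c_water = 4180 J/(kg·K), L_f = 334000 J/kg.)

Water can give up m c ΔT = 0.622×4180×29.5 = 76699 J before reaching 0 °C.
To melt every bit of ice: 0.319×334000 = 106546 J.
That's not enough to melt it all — equilibrium is at 0 °C with ice remaining.
Mass melted = 76699/334000 ≈ 0.2296 kg.

m_melted ≈ 0.23 kg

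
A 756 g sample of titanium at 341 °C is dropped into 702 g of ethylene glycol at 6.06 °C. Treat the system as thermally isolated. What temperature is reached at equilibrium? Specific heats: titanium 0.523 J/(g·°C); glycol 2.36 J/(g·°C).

Heat gained plus heat lost sum to zero:
756×0.523×(T − 341) + 702×2.36×(T − 6.06) = 0
(395.39 + 1656.7) T = 395.39×341 + 1656.7×6.06
T = 144867 / 2052.1 = 70.6 °C

T_f ≈ 70.6 °C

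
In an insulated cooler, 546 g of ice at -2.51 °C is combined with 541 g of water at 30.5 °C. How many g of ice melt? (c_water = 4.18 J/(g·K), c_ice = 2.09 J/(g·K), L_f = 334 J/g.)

Cooling the water to 0 °C releases 541·4.18·30.5 = 68972 J.
Warming the ice to 0 °C takes 546·2.09·2.51 = 2864.3 J, leaving 66108 J for melting.
Fully melting the ice requires m_ice L_f = 546·334 = 182364 J.
66108 J < 182364 J, so only part of the ice melts and the system sits at 0 °C.
m_melted·334 = 66108  ⇒  m_melted ≈ 197.9 g.

m_melted ≈ 198 g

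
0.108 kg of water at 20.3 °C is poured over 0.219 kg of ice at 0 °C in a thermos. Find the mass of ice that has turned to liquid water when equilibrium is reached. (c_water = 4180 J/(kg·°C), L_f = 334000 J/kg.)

m_melted ≈ 0.0274 kg

Heat available from the water dropping to 0 °C: 0.108·4180·20.3 = 9164.2 J.
To melt every bit of ice: 0.219·334000 = 73146 J.
That's not enough to melt it all — equilibrium is at 0 °C with ice remaining.
m_melted·334000 = 9164.2  ⇒  m_melted ≈ 0.02744 kg.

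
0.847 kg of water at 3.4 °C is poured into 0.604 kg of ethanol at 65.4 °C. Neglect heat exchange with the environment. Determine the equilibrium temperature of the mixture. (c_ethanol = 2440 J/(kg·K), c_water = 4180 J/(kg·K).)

T_f ≈ 21.6 °C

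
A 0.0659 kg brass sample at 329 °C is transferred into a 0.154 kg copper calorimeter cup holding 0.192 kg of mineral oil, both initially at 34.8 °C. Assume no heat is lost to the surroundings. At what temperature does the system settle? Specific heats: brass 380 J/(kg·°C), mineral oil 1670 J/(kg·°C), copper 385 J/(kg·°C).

T_f ≈ 53.0 °C

T_f = Σ m_i c_i T_i / Σ m_i c_i:
T_f = (25.04×329 + 320.64×34.8 + 59.29×34.8) / (25.04 + 320.64 + 59.29)
    = 21460 / 404.97 ≈ 52.99 °C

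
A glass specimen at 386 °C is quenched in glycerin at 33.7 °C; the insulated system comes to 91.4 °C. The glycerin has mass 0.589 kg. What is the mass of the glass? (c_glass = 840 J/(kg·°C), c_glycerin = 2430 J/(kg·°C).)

m ≈ 0.334 kg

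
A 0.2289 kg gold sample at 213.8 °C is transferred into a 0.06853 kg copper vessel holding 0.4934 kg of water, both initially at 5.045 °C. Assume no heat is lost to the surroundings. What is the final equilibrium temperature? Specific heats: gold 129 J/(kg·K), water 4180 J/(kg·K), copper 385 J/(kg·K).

Setting the total heat transfer to zero:
0.2289·129·(T − 213.8) + 0.4934·4180·(T − 5.045) + 0.06853·385·(T − 5.045) = 0
29.53(T − 213.8) + 2062.4(T − 5.045) + 26.38(T − 5.045) = 0
2118.3 T = 16851
T ≈ 7.95 °C

T_f ≈ 8.0 °C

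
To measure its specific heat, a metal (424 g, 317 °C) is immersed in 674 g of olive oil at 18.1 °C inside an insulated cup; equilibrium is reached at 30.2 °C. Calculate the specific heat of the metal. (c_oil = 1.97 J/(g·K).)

Conservation of energy gives ΣQ = 0:
424·c·(30.2 − 317) + 674·1.97·(30.2 − 18.1) = 0
-121603 c = -16066
c = -16066/-121603 ≈ 0.1321 J/(g·K)

c ≈ 0.132 J/(g·K)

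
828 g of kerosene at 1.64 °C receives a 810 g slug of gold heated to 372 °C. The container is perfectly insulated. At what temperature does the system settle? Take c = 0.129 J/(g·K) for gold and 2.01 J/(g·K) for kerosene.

Taking heat into each body as positive, Σ m c ΔT = 0:
810×0.129×(T − 372) + 828×2.01×(T − 1.64) = 0
104.49(T − 372) + 1664.3(T − 1.64) = 0
(104.49 + 1664.3) T = 104.49×372 + 1664.3×1.64
T ≈ 23.52 °C

T_f ≈ 23.5 °C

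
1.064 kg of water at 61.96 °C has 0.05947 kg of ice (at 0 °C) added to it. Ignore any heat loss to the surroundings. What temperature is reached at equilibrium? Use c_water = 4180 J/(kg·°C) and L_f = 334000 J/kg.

T_f ≈ 54.5 °C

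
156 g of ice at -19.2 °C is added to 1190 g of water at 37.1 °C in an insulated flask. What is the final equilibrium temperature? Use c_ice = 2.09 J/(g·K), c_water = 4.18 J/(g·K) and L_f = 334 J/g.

Heat gained plus heat lost sum to zero:
ice -19.2→0 °C: 156×2.09×19.2 = 6260; latent heat to melt: 156×334 = 52104; meltwater 0→T: 156×4.18×T = 652.08 T; water cools: 1190×4.18×(T − 37.1) = 4974.2(T − 37.1)
5626.3 T = 184543 − 58364 = 126179
T ≈ 22.43 °C (positive, so assuming full melt was valid).

T_f ≈ 22.4 °C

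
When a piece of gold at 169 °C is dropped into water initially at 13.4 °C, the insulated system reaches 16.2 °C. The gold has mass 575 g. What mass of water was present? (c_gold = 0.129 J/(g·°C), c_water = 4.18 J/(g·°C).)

m ≈ 968 g

Let T be the final temperature. ΣQ_i = 0:
575·0.129·(16.2 − 169) + m·4.18·(16.2 − 13.4) = 0
11.7 m = 11334
m = 11334/11.7 ≈ 968.4 g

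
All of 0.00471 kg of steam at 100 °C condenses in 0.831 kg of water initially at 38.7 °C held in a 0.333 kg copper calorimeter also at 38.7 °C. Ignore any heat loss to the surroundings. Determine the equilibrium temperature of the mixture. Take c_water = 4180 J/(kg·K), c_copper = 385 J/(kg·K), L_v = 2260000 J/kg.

Heat gained plus heat lost sum to zero:
steam→water at 100 °C releases m L_v = 0.00471×2260000 = 10645; condensed water 100 °C→T: 19.69(T − 100); water warms: 0.831×4180×(T − 38.7) = 3473.6(T − 38.7); cup: 128.21(T − 38.7)
3621.5 T = 10645 + 1968.8 + 139389 = 152002
T ≈ 41.97 °C — below 100 °C, confirming all the steam condensed.

T_f ≈ 42.0 °C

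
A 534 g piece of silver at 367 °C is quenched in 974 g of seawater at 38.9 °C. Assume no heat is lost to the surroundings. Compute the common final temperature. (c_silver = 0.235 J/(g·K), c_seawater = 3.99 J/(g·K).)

T_f ≈ 49.2 °C

|Q_silver| = |Q_seawater|:
534·0.235·(367 − T) = 974·3.99·(T − 38.9)
125.49(367 − T) = 3886.3(T − 38.9)
4011.8 T = 197230  ⇒  T ≈ 49.16 °C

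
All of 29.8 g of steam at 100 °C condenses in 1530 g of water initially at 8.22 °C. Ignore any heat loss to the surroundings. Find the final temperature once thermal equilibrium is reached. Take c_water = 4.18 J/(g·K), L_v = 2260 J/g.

T_f ≈ 20.3 °C

Heat gained plus heat lost sum to zero:
steam→water at 100 °C releases m L_v = 29.8·2260 = 67348
  condensate cools 100→T: 29.8·4.18·(T − 100) = 124.56(T − 100)
  water warms: 1530·4.18·(T − 8.22) = 6395.4(T − 8.22)
6520 T = 67348 + 12456 + 52570 = 132375
T ≈ 20.30 °C — below 100 °C, confirming all the steam condensed.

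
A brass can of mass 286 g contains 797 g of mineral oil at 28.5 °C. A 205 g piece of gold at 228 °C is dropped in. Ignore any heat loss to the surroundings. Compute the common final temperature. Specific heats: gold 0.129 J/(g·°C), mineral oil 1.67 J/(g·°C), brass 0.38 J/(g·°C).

Setting the total heat transfer to zero:
205×0.129×(T − 228) + 797×1.67×(T − 28.5) + 286×0.38×(T − 28.5) = 0
26.45(T − 228) + 1331(T − 28.5) + 108.68(T − 28.5) = 0
(26.45 + 1331 + 108.68) T = 26.45×228 + 1331×28.5 + 108.68×28.5
T ≈ 32.10 °C

T_f ≈ 32.1 °C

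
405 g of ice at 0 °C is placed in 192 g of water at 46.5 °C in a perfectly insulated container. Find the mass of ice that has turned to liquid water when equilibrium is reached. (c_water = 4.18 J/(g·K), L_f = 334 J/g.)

Cooling the water to 0 °C releases 192×4.18×46.5 = 37319 J.
Fully melting the ice requires m_ice L_f = 405×334 = 135270 J.
Since 37319 < 135270 J, not all the ice melts; equilibrium is at 0 °C.
m_melted×334 = 37319  ⇒  m_melted ≈ 111.7 g.

m_melted ≈ 112 g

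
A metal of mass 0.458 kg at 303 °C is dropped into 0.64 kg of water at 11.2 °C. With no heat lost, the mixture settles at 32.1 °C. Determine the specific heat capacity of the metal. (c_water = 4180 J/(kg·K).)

Heat lost by the metal = heat gained by the water:
0.458·c·(303 − 32.1) = 0.64·4180·(32.1 − 11.2)
124.07 c = 55912  ⇒  c ≈ 450.6 J/(kg·K)

c ≈ 451 J/(kg·K)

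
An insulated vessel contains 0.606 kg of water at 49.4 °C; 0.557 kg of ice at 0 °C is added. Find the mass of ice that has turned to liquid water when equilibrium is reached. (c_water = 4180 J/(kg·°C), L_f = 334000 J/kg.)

m_melted ≈ 0.375 kg

Cooling the water to 0 °C releases 0.606×4180×49.4 = 125134 J.
Melting all 0.557 kg of ice would need 0.557×334000 = 186038 J.
125134 J < 186038 J, so only part of the ice melts and the system sits at 0 °C.
m_melted×334000 = 125134  ⇒  m_melted ≈ 0.3747 kg.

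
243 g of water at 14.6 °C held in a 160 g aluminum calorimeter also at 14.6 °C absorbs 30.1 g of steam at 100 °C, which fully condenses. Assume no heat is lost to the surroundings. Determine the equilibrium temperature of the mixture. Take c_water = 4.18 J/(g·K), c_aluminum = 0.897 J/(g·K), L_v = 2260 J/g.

Let T be the final temperature. ΣQ_i = 0:
steam→water at 100 °C releases m L_v = 30.1·2260 = 68026
  condensate cools 100→T: 30.1·4.18·(T − 100) = 125.82(T − 100)
  water warms: 243·4.18·(T − 14.6) = 1015.7(T − 14.6)
  cup: 143.52(T − 14.6)
1285.1 T = 68026 + 12582 + 16925 = 97533
T ≈ 75.90 °C, under the boiling point, so the assumption holds.

T_f ≈ 75.9 °C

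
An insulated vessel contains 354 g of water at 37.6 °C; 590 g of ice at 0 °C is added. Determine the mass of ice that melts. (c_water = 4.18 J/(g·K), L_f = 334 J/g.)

m_melted ≈ 167 g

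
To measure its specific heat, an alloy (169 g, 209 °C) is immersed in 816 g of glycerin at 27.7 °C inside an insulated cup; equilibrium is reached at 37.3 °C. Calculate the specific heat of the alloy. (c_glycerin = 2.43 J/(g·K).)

Setting the total heat transfer to zero:
169×c×(37.3 − 209) + 816×2.43×(37.3 − 27.7) = 0
-29017 c = -19036
c = -19036/-29017 ≈ 0.656 J/(g·K)

c ≈ 0.656 J/(g·K)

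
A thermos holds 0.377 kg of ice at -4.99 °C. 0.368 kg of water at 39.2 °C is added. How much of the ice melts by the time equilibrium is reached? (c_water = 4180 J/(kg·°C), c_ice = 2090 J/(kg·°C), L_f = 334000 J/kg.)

Water can give up m c ΔT = 0.368·4180·39.2 = 60299 J before reaching 0 °C.
Of that, 0.377·2090·4.99 = 3931.8 J goes to bring the ice to 0 °C, leaving 56367 J.
To melt every bit of ice: 0.377·334000 = 125918 J.
56367 J < 125918 J, so only part of the ice melts and the system sits at 0 °C.
m_melt = 56367 / L_f = 0.1688 kg.

m_melted ≈ 0.169 kg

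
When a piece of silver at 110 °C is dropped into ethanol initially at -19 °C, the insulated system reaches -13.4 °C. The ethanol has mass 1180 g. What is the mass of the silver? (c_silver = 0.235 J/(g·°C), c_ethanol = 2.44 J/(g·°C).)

m ≈ 556 g

Heat lost by the silver = heat gained by the ethanol:
m·0.235·(110 − -13.4) = 1180·2.44·(-13.4 − (-19))
29 m = 16124  ⇒  m ≈ 556 g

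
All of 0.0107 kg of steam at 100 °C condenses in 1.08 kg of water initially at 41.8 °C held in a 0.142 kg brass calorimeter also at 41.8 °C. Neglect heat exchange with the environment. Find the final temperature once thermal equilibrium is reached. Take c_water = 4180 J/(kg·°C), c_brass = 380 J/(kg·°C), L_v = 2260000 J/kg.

Taking heat into each body as positive, Σ m c ΔT = 0:
latent heat released on condensation: 0.0107·2260000 = 24182; condensed water 100 °C→T: 44.73(T − 100); water warms: 1.08·4180·(T − 41.8) = 4514.4(T − 41.8); cup: 53.96(T − 41.8)
4613.1 T = 24182 + 4472.6 + 190957 = 219612
T ≈ 47.61 °C — below 100 °C, confirming all the steam condensed.

T_f ≈ 47.6 °C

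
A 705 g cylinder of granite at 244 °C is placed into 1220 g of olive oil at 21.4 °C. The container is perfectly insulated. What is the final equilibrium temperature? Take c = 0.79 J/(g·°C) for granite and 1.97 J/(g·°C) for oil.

T_f ≈ 63.3 °C

With ΣQ=0 the equilibrium temperature is the m·c-weighted mean:
T_f = (556.95·244 + 2403.4·21.4) / (556.95 + 2403.4)
    = 187329 / 2960.4 ≈ 63.28 °C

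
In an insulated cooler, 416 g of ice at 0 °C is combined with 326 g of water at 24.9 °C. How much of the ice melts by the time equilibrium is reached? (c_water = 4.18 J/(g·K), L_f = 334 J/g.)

Heat available from the water dropping to 0 °C: 326·4.18·24.9 = 33931 J.
Melting all 416 g of ice would need 416·334 = 138944 J.
That's not enough to melt it all — equilibrium is at 0 °C with ice remaining.
Mass melted = 33931/334 ≈ 101.6 g.

m_melted ≈ 102 g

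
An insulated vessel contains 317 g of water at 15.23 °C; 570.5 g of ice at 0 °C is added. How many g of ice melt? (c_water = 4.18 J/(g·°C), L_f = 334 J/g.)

m_melted ≈ 60.4 g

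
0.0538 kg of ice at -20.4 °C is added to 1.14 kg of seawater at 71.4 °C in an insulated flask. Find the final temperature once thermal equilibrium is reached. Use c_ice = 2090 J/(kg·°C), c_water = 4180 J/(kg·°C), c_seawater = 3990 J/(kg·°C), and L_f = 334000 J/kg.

Energy conservation, ΣQ = 0:
warm ice to 0 °C: 0.0538·2090·(0 − (-20.4)) = 2293.8
  fusion: m_ice L_f = 0.0538·334000 = 17969
  warm the meltwater: 224.88 T
  seawater: 4548.6(T − 71.4)
4773.5 T = 324770 − 20263 = 304507
T ≈ 63.79 °C (positive, so assuming full melt was valid).

T_f ≈ 63.8 °C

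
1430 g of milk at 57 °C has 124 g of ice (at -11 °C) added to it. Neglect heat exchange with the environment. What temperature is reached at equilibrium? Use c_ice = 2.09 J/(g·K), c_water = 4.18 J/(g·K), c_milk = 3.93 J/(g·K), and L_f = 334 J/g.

T_f ≈ 45.0 °C

Conservation of energy gives ΣQ = 0:
warm ice to 0 °C: 124·2.09·(0 − (-11)) = 2850.8
  latent heat to melt: 124·334 = 41416
  meltwater 0→T: 124·4.18·T = 518.32 T
  milk: 5619.9(T − 57)
6138.2 T = 320334 − 44267 = 276068
T ≈ 44.98 °C — above 0 °C, consistent with complete melting.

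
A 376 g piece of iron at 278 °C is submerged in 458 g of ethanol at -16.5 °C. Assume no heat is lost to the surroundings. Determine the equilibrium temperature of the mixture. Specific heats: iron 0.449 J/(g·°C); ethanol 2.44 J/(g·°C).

T_f ≈ 22.2 °C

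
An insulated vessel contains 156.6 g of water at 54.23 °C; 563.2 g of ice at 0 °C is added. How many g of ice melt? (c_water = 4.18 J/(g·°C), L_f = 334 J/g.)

Water can give up m c ΔT = 156.6×4.18×54.23 = 35498 J before reaching 0 °C.
To melt every bit of ice: 563.2×334 = 188109 J.
That's not enough to melt it all — equilibrium is at 0 °C with ice remaining.
m_melted×334 = 35498  ⇒  m_melted ≈ 106.3 g.

m_melted ≈ 106 g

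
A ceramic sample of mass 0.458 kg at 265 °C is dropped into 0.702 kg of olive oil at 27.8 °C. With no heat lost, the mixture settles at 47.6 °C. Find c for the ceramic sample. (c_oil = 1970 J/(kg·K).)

Let T be the final temperature. ΣQ_i = 0:
0.458·c·(47.6 − 265) + 0.702·1970·(47.6 − 27.8) = 0
-99.57 c = -27382
c = -27382/-99.57 ≈ 275 J/(kg·K)

c ≈ 275 J/(kg·K)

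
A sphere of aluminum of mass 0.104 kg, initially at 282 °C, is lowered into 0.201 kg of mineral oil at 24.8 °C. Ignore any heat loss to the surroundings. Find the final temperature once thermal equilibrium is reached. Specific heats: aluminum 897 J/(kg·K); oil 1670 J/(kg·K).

T_f ≈ 80.7 °C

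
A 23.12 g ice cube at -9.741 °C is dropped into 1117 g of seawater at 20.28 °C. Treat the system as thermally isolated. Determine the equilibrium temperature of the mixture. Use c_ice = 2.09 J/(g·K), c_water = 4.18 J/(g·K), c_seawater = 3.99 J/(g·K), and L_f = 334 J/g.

T_f ≈ 18.1 °C

Sum of m c ΔT and latent-heat terms is zero:
ice -9.741→0 °C: 23.12×2.09×9.741 = 470.69; latent heat to melt: 23.12×334 = 7722.1; meltwater 0→T: 23.12×4.18×T = 96.64 T; seawater: 4456.8(T − 20.28)
4553.5 T = 90385 − 8192.8 = 82192
T ≈ 18.05 °C. Since T > 0 °C, the all-ice-melts assumption holds.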